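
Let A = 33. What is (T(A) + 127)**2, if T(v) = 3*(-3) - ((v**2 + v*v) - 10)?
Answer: 4202500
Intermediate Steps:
T(v) = 1 - 2*v**2 (T(v) = -9 - ((v**2 + v**2) - 10) = -9 - (2*v**2 - 10) = -9 - (-10 + 2*v**2) = -9 + (10 - 2*v**2) = 1 - 2*v**2)
(T(A) + 127)**2 = ((1 - 2*33**2) + 127)**2 = ((1 - 2*1089) + 127)**2 = ((1 - 2178) + 127)**2 = (-2177 + 127)**2 = (-2050)**2 = 4202500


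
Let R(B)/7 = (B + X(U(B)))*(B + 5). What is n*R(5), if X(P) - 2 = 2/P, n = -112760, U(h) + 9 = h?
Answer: -51305800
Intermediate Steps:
U(h) = -9 + h
X(P) = 2 + 2/P
R(B) = 7*(5 + B)*(2 + B + 2/(-9 + B)) (R(B) = 7*((B + (2 + 2/(-9 + B)))*(B + 5)) = 7*((2 + B + 2/(-9 + B))*(5 + B)) = 7*((5 + B)*(2 + B + 2/(-9 + B))) = 7*(5 + B)*(2 + B + 2/(-9 + B)))
n*R(5) = -789320*(-80 + 5³ - 51*5 - 2*5²)/(-9 + 5) = -789320*(-80 + 125 - 255 - 2*25)/(-4) = -789320*(-1)*(-80 + 125 - 255 - 50)/4 = -789320*(-1)*(-260)/4 = -112760*455 = -51305800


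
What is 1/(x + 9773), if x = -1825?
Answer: 1/7948 ≈ 0.00012582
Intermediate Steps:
1/(x + 9773) = 1/(-1825 + 9773) = 1/7948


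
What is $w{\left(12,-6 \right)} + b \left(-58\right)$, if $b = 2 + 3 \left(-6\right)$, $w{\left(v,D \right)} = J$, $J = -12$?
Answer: $916$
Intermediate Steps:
$w{\left(v,D \right)} = -12$
$b = -16$ ($b = 2 - 18 = -16$)
$w{\left(12,-6 \right)} + b \left(-58\right) = -12 - -928 = -12 + 928 = 916$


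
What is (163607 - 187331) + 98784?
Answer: 75060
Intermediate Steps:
(163607 - 187331) + 98784 = -23724 + 98784 = 75060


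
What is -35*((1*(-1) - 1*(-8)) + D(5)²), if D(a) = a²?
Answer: -22120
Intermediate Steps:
-35*((1*(-1) - 1*(-8)) + D(5)²) = -35*((1*(-1) - 1*(-8)) + (5²)²) = -35*((-1 + 8) + 25²) = -35*(7 + 625) = -35*632 = -22120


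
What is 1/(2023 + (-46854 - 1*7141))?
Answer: -1/51972 ≈ -1.9241e-5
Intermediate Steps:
1/(2023 + (-46854 - 1*7141)) = 1/(2023 + (-46854 - 7141)) = 1/(2023 - 53995) = 1/(-51972) = -1/51972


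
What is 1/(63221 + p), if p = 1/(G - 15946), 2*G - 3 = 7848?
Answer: 24041/1519896059 ≈ 1.5818e-5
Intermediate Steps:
G = 7851/2 (G = 3/2 + (½)*7848 = 3/2 + 3924 = 7851/2 ≈ 3925.5)
p = -2/24041 (p = 1/(7851/2 - 15946) = 1/(-24041/2) = -2/24041 ≈ -8.3191e-5)
1/(63221 + p) = 1/(63221 - 2/24041) = 1/(1519896059/24041) = 24041/1519896059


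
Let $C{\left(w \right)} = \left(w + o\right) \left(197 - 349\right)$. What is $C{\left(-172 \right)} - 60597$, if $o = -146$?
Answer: $-12261$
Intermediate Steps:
$C{\left(w \right)} = 22192 - 152 w$ ($C{\left(w \right)} = \left(w - 146\right) \left(197 - 349\right) = \left(-146 + w\right) \left(-152\right) = 22192 - 152 w$)
$C{\left(-172 \right)} - 60597 = \left(22192 - -26144\right) - 60597 = \left(22192 + 26144\right) - 60597 = 48336 - 60597 = -12261$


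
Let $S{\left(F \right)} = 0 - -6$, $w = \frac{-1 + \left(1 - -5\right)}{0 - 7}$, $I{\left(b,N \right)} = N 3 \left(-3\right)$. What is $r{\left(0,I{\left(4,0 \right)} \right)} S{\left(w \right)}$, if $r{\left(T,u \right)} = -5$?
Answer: $-30$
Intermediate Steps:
$I{\left(b,N \right)} = - 9 N$ ($I{\left(b,N \right)} = 3 N \left(-3\right) = - 9 N$)
$w = - \frac{5}{7}$ ($w = \frac{-1 + \left(1 + 5\right)}{-7} = \left(-1 + 6\right) \left(- \frac{1}{7}\right) = 5 \left(- \frac{1}{7}\right) = - \frac{5}{7} \approx -0.71429$)
$S{\left(F \right)} = 6$ ($S{\left(F \right)} = 0 + 6 = 6$)
$r{\left(0,I{\left(4,0 \right)} \right)} S{\left(w \right)} = \left(-5\right) 6 = -30$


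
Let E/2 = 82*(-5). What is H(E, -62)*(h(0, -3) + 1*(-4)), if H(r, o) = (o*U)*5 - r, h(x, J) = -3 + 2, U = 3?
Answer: 550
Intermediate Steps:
h(x, J) = -1
E = -820 (E = 2*(82*(-5)) = 2*(-410) = -820)
H(r, o) = -r + 15*o (H(r, o) = (o*3)*5 - r = (3*o)*5 - r = 15*o - r = -r + 15*o)
H(E, -62)*(h(0, -3) + 1*(-4)) = (-1*(-820) + 15*(-62))*(-1 + 1*(-4)) = (820 - 930)*(-1 - 4) = -110*(-5) = 550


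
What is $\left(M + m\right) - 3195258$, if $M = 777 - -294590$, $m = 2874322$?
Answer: $-25569$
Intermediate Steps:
$M = 295367$ ($M = 777 + 294590 = 295367$)
$\left(M + m\right) - 3195258 = \left(295367 + 2874322\right) - 3195258 = 3169689 - 3195258 = -25569$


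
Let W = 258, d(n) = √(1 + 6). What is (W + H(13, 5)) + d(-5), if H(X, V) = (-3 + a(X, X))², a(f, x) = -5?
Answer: 322 + √7 ≈ 324.65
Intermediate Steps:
d(n) = √7
H(X, V) = 64 (H(X, V) = (-3 - 5)² = (-8)² = 64)
(W + H(13, 5)) + d(-5) = (258 + 64) + √7 = 322 + √7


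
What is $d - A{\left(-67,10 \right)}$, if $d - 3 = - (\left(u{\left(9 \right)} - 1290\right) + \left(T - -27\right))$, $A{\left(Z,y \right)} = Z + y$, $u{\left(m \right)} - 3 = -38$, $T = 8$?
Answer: $1350$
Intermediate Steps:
$u{\left(m \right)} = -35$ ($u{\left(m \right)} = 3 - 38 = -35$)
$d = 1293$ ($d = 3 - \left(\left(-35 - 1290\right) + \left(8 - -27\right)\right) = 3 - \left(-1325 + \left(8 + 27\right)\right) = 3 - \left(-1325 + 35\right) = 3 - -1290 = 3 + 1290 = 1293$)
$d - A{\left(-67,10 \right)} = 1293 - \left(-67 + 10\right) = 1293 - -57 = 1293 + 57 = 1350$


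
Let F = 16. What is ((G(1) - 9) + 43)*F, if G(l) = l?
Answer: 560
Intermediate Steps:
((G(1) - 9) + 43)*F = ((1 - 9) + 43)*16 = (-8 + 43)*16 = 35*16 = 560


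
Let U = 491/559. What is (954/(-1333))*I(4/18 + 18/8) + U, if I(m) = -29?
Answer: 374879/17329 ≈ 21.633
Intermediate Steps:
U = 491/559 (U = 491*(1/559) = 491/559 ≈ 0.87835)
(954/(-1333))*I(4/18 + 18/8) + U = (954/(-1333))*(-29) + 491/559 = (954*(-1/1333))*(-29) + 491/559 = -954/1333*(-29) + 491/559 = 27666/1333 + 491/559 = 374879/17329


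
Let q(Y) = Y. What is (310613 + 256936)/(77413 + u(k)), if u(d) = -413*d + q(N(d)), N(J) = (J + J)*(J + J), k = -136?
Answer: 567549/207565 ≈ 2.7343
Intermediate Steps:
N(J) = 4*J² (N(J) = (2*J)*(2*J) = 4*J²)
u(d) = -413*d + 4*d²
(310613 + 256936)/(77413 + u(k)) = (310613 + 256936)/(77413 - 136*(-413 + 4*(-136))) = 567549/(77413 - 136*(-413 - 544)) = 567549/(77413 - 136*(-957)) = 567549/(77413 + 130152) = 567549/207565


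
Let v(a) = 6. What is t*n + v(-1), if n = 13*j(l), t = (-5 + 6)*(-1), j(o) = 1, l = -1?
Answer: -7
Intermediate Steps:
t = -1 (t = 1*(-1) = -1)
n = 13 (n = 13*1 = 13)
t*n + v(-1) = -1*13 + 6 = -13 + 6 = -7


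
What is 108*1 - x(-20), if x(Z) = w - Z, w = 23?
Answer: 65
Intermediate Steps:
x(Z) = 23 - Z
108*1 - x(-20) = 108*1 - (23 - 1*(-20)) = 108 - (23 + 20) = 108 - 1*43 = 108 - 43 = 65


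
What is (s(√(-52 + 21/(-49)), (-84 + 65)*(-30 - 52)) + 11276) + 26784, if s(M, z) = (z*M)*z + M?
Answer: 38060 + 2427365*I*√2569/7 ≈ 38060.0 + 1.7576e+7*I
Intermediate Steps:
s(M, z) = M + M*z² (s(M, z) = (M*z)*z + M = M*z² + M = M + M*z²)
(s(√(-52 + 21/(-49)), (-84 + 65)*(-30 - 52)) + 11276) + 26784 = (√(-52 + 21/(-49))*(1 + ((-84 + 65)*(-30 - 52))²) + 11276) + 26784 = (√(-52 + 21*(-1/49))*(1 + (-19*(-82))²) + 11276) + 26784 = (√(-52 - 3/7)*(1 + 1558²) + 11276) + 26784 = (√(-367/7)*(1 + 2427364) + 11276) + 26784 = ((I*√2569/7)*2427365 + 11276) + 26784 = (2427365*I*√2569/7 + 11276) + 26784 = (11276 + 2427365*I*√2569/7) + 26784 = 38060 + 2427365*I*√2569/7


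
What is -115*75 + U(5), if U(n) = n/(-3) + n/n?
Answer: -25877/3 ≈ -8625.7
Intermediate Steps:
U(n) = 1 - n/3 (U(n) = n*(-⅓) + 1 = -n/3 + 1 = 1 - n/3)
-115*75 + U(5) = -115*75 + (1 - ⅓*5) = -8625 + (1 - 5/3) = -8625 - ⅔ = -25877/3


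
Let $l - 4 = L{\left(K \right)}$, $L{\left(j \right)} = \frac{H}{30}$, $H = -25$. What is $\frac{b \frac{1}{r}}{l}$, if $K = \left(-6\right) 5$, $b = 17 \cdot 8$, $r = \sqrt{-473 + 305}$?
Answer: $- \frac{68 i \sqrt{42}}{133} \approx - 3.3135 i$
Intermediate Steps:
$r = 2 i \sqrt{42}$ ($r = \sqrt{-168} = 2 i \sqrt{42} \approx 12.961 i$)
$b = 136$
$K = -30$
$L{\left(j \right)} = - \frac{5}{6}$ ($L{\left(j \right)} = - \frac{25}{30} = \left(-25\right) \frac{1}{30} = - \frac{5}{6}$)
$l = \frac{19}{6}$ ($l = 4 - \frac{5}{6} = \frac{19}{6} \approx 3.1667$)
$\frac{b \frac{1}{r}}{l} = \frac{136 \frac{1}{2 i \sqrt{42}}}{\frac{19}{6}} = 136 \left(- \frac{i \sqrt{42}}{84}\right) \frac{6}{19} = - \frac{34 i \sqrt{42}}{21} \cdot \frac{6}{19} = - \frac{68 i \sqrt{42}}{133}$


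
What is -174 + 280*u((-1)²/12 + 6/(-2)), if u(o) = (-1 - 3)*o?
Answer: 9278/3 ≈ 3092.7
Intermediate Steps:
u(o) = -4*o
-174 + 280*u((-1)²/12 + 6/(-2)) = -174 + 280*(-4*((-1)²/12 + 6/(-2))) = -174 + 280*(-4*(1*(1/12) + 6*(-½))) = -174 + 280*(-4*(1/12 - 3)) = -174 + 280*(-4*(-35/12)) = -174 + 280*(35/3) = -174 + 9800/3 = 9278/3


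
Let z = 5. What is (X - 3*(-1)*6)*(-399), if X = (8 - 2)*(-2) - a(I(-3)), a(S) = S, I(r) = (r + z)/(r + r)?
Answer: -2527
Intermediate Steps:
I(r) = (5 + r)/(2*r) (I(r) = (r + 5)/(r + r) = (5 + r)/((2*r)) = (5 + r)*(1/(2*r)) = (5 + r)/(2*r))
X = -35/3 (X = (8 - 2)*(-2) - (5 - 3)/(2*(-3)) = 6*(-2) - (-1)*2/(2*3) = -12 - 1*(-⅓) = -12 + ⅓ = -35/3 ≈ -11.667)
(X - 3*(-1)*6)*(-399) = (-35/3 - 3*(-1)*6)*(-399) = (-35/3 + 3*6)*(-399) = (-35/3 + 18)*(-399) = (19/3)*(-399) = -2527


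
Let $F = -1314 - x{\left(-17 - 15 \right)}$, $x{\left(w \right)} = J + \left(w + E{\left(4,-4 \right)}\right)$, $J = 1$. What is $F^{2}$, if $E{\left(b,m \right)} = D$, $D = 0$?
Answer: $1646089$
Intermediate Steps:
$E{\left(b,m \right)} = 0$
$x{\left(w \right)} = 1 + w$ ($x{\left(w \right)} = 1 + \left(w + 0\right) = 1 + w$)
$F = -1283$ ($F = -1314 - \left(1 - 32\right) = -1314 - -31 = -1314 + 31 = -1283$)
$F^{2} = \left(-1283\right)^{2} = 1646089$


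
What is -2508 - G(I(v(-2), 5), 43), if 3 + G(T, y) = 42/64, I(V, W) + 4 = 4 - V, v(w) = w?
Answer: -80181/32 ≈ -2505.7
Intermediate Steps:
I(V, W) = -V (I(V, W) = -4 + (4 - V) = -V)
G(T, y) = -75/32 (G(T, y) = -3 + 42/64 = -3 + 42*(1/64) = -3 + 21/32 = -75/32)
-2508 - G(I(v(-2), 5), 43) = -2508 - 1*(-75/32) = -2508 + 75/32 = -80181/32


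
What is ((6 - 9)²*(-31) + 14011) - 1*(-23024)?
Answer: 36756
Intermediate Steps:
((6 - 9)²*(-31) + 14011) - 1*(-23024) = ((-3)²*(-31) + 14011) + 23024 = (9*(-31) + 14011) + 23024 = (-279 + 14011) + 23024 = 13732 + 23024 = 36756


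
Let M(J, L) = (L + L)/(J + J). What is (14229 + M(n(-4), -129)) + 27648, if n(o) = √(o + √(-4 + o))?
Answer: 41877 - 129*√2/(2*√(-2 + I*√2)) ≈ 41859.0 + 55.544*I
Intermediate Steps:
M(J, L) = L/J (M(J, L) = (2*L)/((2*J)) = (2*L)*(1/(2*J)) = L/J)
(14229 + M(n(-4), -129)) + 27648 = (14229 - 129/√(-4 + √(-4 - 4))) + 27648 = (14229 - 129/√(-4 + √(-8))) + 27648 = (14229 - 129/√(-4 + 2*I*√2)) + 27648 = 41877 - 129/√(-4 + 2*I*√2)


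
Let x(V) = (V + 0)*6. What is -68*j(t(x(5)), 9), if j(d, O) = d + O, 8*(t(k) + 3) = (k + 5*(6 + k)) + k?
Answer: -2448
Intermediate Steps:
x(V) = 6*V (x(V) = V*6 = 6*V)
t(k) = ¾ + 7*k/8 (t(k) = -3 + ((k + 5*(6 + k)) + k)/8 = -3 + ((k + (30 + 5*k)) + k)/8 = -3 + ((30 + 6*k) + k)/8 = -3 + (30 + 7*k)/8 = -3 + (15/4 + 7*k/8) = ¾ + 7*k/8)
j(d, O) = O + d
-68*j(t(x(5)), 9) = -68*(9 + (¾ + 7*(6*5)/8)) = -68*(9 + (¾ + (7/8)*30)) = -68*(9 + (¾ + 105/4)) = -68*(9 + 27) = -68*36 = -2448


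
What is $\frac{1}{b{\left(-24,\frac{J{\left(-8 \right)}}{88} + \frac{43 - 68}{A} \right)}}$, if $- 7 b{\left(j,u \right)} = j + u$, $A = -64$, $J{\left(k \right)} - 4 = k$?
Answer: $\frac{704}{2379} \approx 0.29592$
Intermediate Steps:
$J{\left(k \right)} = 4 + k$
$b{\left(j,u \right)} = - \frac{j}{7} - \frac{u}{7}$ ($b{\left(j,u \right)} = - \frac{j + u}{7} = - \frac{j}{7} - \frac{u}{7}$)
$\frac{1}{b{\left(-24,\frac{J{\left(-8 \right)}}{88} + \frac{43 - 68}{A} \right)}} = \frac{1}{\left(- \frac{1}{7}\right) \left(-24\right) - \frac{\frac{4 - 8}{88} + \frac{43 - 68}{-64}}{7}} = \frac{1}{\frac{24}{7} - \frac{\left(-4\right) \frac{1}{88} + \left(43 - 68\right) \left(- \frac{1}{64}\right)}{7}} = \frac{1}{\frac{24}{7} - \frac{- \frac{1}{22} - - \frac{25}{64}}{7}} = \frac{1}{\frac{24}{7} - \frac{- \frac{1}{22} + \frac{25}{64}}{7}} = \frac{1}{\frac{24}{7} - \frac{243}{4928}} = \frac{1}{\frac{2379}{704}} = \frac{704}{2379}$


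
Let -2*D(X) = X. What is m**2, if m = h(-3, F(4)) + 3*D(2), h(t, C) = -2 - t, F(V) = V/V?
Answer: 4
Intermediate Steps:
F(V) = 1
D(X) = -X/2
m = -2 (m = (-2 - 1*(-3)) + 3*(-1/2*2) = (-2 + 3) + 3*(-1) = 1 - 3 = -2)
m**2 = (-2)**2 = 4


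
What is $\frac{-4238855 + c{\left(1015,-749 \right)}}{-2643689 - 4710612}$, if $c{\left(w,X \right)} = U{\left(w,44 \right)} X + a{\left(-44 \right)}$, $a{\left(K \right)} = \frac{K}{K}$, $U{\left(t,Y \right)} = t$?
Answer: $\frac{4999089}{7354301} \approx 0.67975$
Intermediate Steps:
$a{\left(K \right)} = 1$
$c{\left(w,X \right)} = 1 + X w$ ($c{\left(w,X \right)} = w X + 1 = X w + 1 = 1 + X w$)
$\frac{-4238855 + c{\left(1015,-749 \right)}}{-2643689 - 4710612} = \frac{-4238855 + \left(1 - 760235\right)}{-2643689 - 4710612} = \frac{-4238855 + \left(1 - 760235\right)}{-7354301} = \left(-4238855 - 760234\right) \left(- \frac{1}{7354301}\right) = \left(-4999089\right) \left(- \frac{1}{7354301}\right) = \frac{4999089}{7354301}$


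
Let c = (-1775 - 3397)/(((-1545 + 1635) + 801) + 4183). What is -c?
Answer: 2586/2537 ≈ 1.0193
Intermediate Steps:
c = -2586/2537 (c = -5172/((90 + 801) + 4183) = -5172/(891 + 4183) = -5172/5074 = -5172*1/5074 = -2586/2537 ≈ -1.0193)
-c = -1*(-2586/2537) = 2586/2537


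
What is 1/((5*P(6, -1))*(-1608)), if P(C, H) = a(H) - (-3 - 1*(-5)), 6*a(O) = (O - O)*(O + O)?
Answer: 1/16080 ≈ 6.2189e-5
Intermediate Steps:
a(O) = 0 (a(O) = ((O - O)*(O + O))/6 = (0*(2*O))/6 = (⅙)*0 = 0)
P(C, H) = -2 (P(C, H) = 0 - (-3 - 1*(-5)) = 0 - (-3 + 5) = 0 - 1*2 = 0 - 2 = -2)
1/((5*P(6, -1))*(-1608)) = 1/((5*(-2))*(-1608)) = 1/(-10*(-1608)) = 1/16080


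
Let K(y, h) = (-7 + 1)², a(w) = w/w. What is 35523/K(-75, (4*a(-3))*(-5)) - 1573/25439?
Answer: 100401441/101756 ≈ 986.69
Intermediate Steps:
a(w) = 1
K(y, h) = 36 (K(y, h) = (-6)² = 36)
35523/K(-75, (4*a(-3))*(-5)) - 1573/25439 = 35523/36 - 1573/25439 = 35523*(1/36) - 1573*1/25439 = 3947/4 - 1573/25439 = 100401441/101756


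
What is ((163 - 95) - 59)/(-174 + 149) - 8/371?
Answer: -3539/9275 ≈ -0.38156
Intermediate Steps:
((163 - 95) - 59)/(-174 + 149) - 8/371 = (68 - 59)/(-25) - 8*1/371 = 9*(-1/25) - 8/371 = -9/25 - 8/371 = -3539/9275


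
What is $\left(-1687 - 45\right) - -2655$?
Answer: $923$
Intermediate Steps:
$\left(-1687 - 45\right) - -2655 = -1732 + 2655 = 923$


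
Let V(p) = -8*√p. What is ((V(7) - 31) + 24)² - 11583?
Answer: -11086 + 112*√7 ≈ -10790.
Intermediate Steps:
((V(7) - 31) + 24)² - 11583 = ((-8*√7 - 31) + 24)² - 11583 = ((-31 - 8*√7) + 24)² - 11583 = (-7 - 8*√7)² - 11583 = -11583 + (-7 - 8*√7)²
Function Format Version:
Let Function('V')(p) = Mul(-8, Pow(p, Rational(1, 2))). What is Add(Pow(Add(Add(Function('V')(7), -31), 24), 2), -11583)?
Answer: Add(-11086, Mul(112, Pow(7, Rational(1, 2)))) ≈ -10790.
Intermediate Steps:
Add(Pow(Add(Add(Function('V')(7), -31), 24), 2), -11583) = Add(Pow(Add(Add(Mul(-8, Pow(7, Rational(1, 2))), -31), 24), 2), -11583) = Add(Pow(Add(Add(-31, Mul(-8, Pow(7, Rational(1, 2)))), 24), 2), -11583) = Add(Pow(Add(-7, Mul(-8, Pow(7, Rational(1, 2)))), 2), -11583) = Add(-11583, Pow(Add(-7, Mul(-8, Pow(7, Rational(1, 2)))), 2))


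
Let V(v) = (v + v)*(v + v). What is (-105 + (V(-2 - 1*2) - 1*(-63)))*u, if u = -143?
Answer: -3146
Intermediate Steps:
V(v) = 4*v² (V(v) = (2*v)*(2*v) = 4*v²)
(-105 + (V(-2 - 1*2) - 1*(-63)))*u = (-105 + (4*(-2 - 1*2)² - 1*(-63)))*(-143) = (-105 + (4*(-2 - 2)² + 63))*(-143) = (-105 + (4*(-4)² + 63))*(-143) = (-105 + (4*16 + 63))*(-143) = (-105 + (64 + 63))*(-143) = (-105 + 127)*(-143) = 22*(-143) = -3146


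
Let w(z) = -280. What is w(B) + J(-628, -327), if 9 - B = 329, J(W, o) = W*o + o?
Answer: 204749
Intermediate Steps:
J(W, o) = o + W*o
B = -320 (B = 9 - 1*329 = 9 - 329 = -320)
w(B) + J(-628, -327) = -280 - 327*(1 - 628) = -280 - 327*(-627) = -280 + 205029 = 204749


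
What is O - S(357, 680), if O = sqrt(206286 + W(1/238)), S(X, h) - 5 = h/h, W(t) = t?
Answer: -6 + sqrt(11684864422)/238 ≈ 448.19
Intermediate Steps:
S(X, h) = 6 (S(X, h) = 5 + h/h = 5 + 1 = 6)
O = sqrt(11684864422)/238 (O = sqrt(206286 + 1/238) = sqrt(49096069/238) = sqrt(11684864422)/238 ≈ 454.19)
O - S(357, 680) = sqrt(11684864422)/238 - 1*6 = sqrt(11684864422)/238 - 6 = -6 + sqrt(11684864422)/238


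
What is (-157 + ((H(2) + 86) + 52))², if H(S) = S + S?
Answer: 225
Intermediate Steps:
H(S) = 2*S
(-157 + ((H(2) + 86) + 52))² = (-157 + ((2*2 + 86) + 52))² = (-157 + ((4 + 86) + 52))² = (-157 + (90 + 52))² = (-157 + 142)² = (-15)² = 225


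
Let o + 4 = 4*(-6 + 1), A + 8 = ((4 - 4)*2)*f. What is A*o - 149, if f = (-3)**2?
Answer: 43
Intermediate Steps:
f = 9
A = -8 (A = -8 + ((4 - 4)*2)*9 = -8 + (0*2)*9 = -8 + 0*9 = -8 + 0 = -8)
o = -24 (o = -4 + 4*(-6 + 1) = -4 + 4*(-5) = -4 - 20 = -24)
A*o - 149 = -8*(-24) - 149 = 192 - 149 = 43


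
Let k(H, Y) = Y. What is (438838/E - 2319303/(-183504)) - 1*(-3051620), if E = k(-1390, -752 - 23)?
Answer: 144636412734491/47405200 ≈ 3.0511e+6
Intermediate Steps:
E = -775 (E = -752 - 23 = -775)
(438838/E - 2319303/(-183504)) - 1*(-3051620) = (438838/(-775) - 2319303/(-183504)) - 1*(-3051620) = (438838*(-1/775) - 2319303*(-1/183504)) + 3051620 = (-438838/775 + 773101/61168) + 3051620 = -26243689509/47405200 + 3051620 = 144636412734491/47405200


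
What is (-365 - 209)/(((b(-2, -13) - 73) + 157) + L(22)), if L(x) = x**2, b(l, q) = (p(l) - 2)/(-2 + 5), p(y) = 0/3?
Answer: -861/851 ≈ -1.0118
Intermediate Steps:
p(y) = 0 (p(y) = 0*(1/3) = 0)
b(l, q) = -2/3 (b(l, q) = (0 - 2)/(-2 + 5) = -2/3)
(-365 - 209)/(((b(-2, -13) - 73) + 157) + L(22)) = (-365 - 209)/(((-2/3 - 73) + 157) + 22**2) = -574/((-221/3 + 157) + 484) = -574/(250/3 + 484) = -574/1702/3 = -574*3/1702 = -861/851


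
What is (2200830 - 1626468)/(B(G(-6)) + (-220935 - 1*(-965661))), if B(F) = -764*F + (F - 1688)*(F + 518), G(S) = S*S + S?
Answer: -287181/93389 ≈ -3.0751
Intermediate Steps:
G(S) = S + S² (G(S) = S² + S = S + S²)
B(F) = -764*F + (-1688 + F)*(518 + F)
(2200830 - 1626468)/(B(G(-6)) + (-220935 - 1*(-965661))) = (2200830 - 1626468)/((-874384 + (-6*(1 - 6))² - (-11604)*(1 - 6)) + (-220935 - 1*(-965661))) = 574362/((-874384 + (-6*(-5))² - (-11604)*(-5)) + (-220935 + 965661)) = 574362/((-874384 + 30² - 1934*30) + 744726) = 574362/((-874384 + 900 - 58020) + 744726) = 574362/(-931504 + 744726) = 574362/(-186778) = 574362*(-1/186778) = -287181/93389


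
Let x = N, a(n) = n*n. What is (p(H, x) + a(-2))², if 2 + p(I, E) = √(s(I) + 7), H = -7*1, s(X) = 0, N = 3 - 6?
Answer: (2 + √7)² ≈ 21.583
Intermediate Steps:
N = -3
a(n) = n²
x = -3
H = -7
p(I, E) = -2 + √7 (p(I, E) = -2 + √(0 + 7) = -2 + √7)
(p(H, x) + a(-2))² = ((-2 + √7) + (-2)²)² = ((-2 + √7) + 4)² = (2 + √7)²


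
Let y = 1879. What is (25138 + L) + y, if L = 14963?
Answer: 41980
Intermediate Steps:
(25138 + L) + y = (25138 + 14963) + 1879 = 40101 + 1879 = 41980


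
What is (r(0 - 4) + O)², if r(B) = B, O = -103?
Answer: 11449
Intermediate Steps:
(r(0 - 4) + O)² = ((0 - 4) - 103)² = (-4 - 103)² = (-107)² = 11449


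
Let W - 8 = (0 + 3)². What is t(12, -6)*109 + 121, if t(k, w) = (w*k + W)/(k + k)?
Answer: -3091/24 ≈ -128.79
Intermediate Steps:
W = 17 (W = 8 + (0 + 3)² = 8 + 3² = 8 + 9 = 17)
t(k, w) = (17 + k*w)/(2*k) (t(k, w) = (w*k + 17)/(k + k) = (k*w + 17)/((2*k)) = (17 + k*w)*(1/(2*k)) = (17 + k*w)/(2*k))
t(12, -6)*109 + 121 = ((½)*(17 + 12*(-6))/12)*109 + 121 = ((½)*(1/12)*(17 - 72))*109 + 121 = ((½)*(1/12)*(-55))*109 + 121 = -55/24*109 + 121 = -5995/24 + 121 = -3091/24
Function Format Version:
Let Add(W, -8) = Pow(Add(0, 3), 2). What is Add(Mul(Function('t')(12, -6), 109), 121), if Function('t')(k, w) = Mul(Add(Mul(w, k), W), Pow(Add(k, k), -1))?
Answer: Rational(-3091, 24) ≈ -128.79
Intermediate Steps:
W = 17 (W = Add(8, Pow(Add(0, 3), 2)) = Add(8, Pow(3, 2)) = Add(8, 9) = 17)
Function('t')(k, w) = Mul(Rational(1, 2), Pow(k, -1), Add(17, Mul(k, w))) (Function('t')(k, w) = Mul(Add(Mul(w, k), 17), Pow(Add(k, k), -1)) = Mul(Add(Mul(k, w), 17), Pow(Mul(2, k), -1)) = Mul(Add(17, Mul(k, w)), Mul(Rational(1, 2), Pow(k, -1))) = Mul(Rational(1, 2), Pow(k, -1), Add(17, Mul(k, w))))
Add(Mul(Function('t')(12, -6), 109), 121) = Add(Mul(Mul(Rational(1, 2), Pow(12, -1), Add(17, Mul(12, -6))), 109), 121) = Add(Mul(Mul(Rational(1, 2), Rational(1, 12), Add(17, -72)), 109), 121) = Add(Mul(Mul(Rational(1, 2), Rational(1, 12), -55), 109), 121) = Add(Mul(Rational(-55, 24), 109), 121) = Add(Rational(-5995, 24), 121) = Rational(-3091, 24)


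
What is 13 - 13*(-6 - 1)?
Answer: 104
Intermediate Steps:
13 - 13*(-6 - 1) = 13 - 13*(-7) = 13 + 91 = 104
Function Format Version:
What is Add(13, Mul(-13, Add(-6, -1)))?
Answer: 104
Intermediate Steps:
Add(13, Mul(-13, Add(-6, -1))) = Add(13, Mul(-13, -7)) = Add(13, 91) = 104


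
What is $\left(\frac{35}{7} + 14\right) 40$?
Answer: $760$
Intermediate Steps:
$\left(\frac{35}{7} + 14\right) 40 = \left(35 \cdot \frac{1}{7} + 14\right) 40 = \left(5 + 14\right) 40 = 19 \cdot 40 = 760$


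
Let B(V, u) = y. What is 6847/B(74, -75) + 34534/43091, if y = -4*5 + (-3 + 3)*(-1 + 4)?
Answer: -294353397/861820 ≈ -341.55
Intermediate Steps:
y = -20 (y = -20 + 0*3 = -20 + 0 = -20)
B(V, u) = -20
6847/B(74, -75) + 34534/43091 = 6847/(-20) + 34534/43091 = 6847*(-1/20) + 34534*(1/43091) = -6847/20 + 34534/43091 = -294353397/861820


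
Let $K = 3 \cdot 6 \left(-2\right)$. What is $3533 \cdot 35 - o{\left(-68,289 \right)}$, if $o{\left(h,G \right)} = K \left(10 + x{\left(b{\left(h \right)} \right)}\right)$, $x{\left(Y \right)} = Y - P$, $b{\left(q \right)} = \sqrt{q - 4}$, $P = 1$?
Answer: $123979 + 216 i \sqrt{2} \approx 1.2398 \cdot 10^{5} + 305.47 i$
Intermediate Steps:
$b{\left(q \right)} = \sqrt{-4 + q}$
$K = -36$ ($K = 18 \left(-2\right) = -36$)
$x{\left(Y \right)} = -1 + Y$ ($x{\left(Y \right)} = Y - 1 = -1 + Y$)
$o{\left(h,G \right)} = -324 - 36 \sqrt{-4 + h}$ ($o{\left(h,G \right)} = - 36 \left(10 + \left(-1 + \sqrt{-4 + h}\right)\right) = - 36 \left(9 + \sqrt{-4 + h}\right) = -324 - 36 \sqrt{-4 + h}$)
$3533 \cdot 35 - o{\left(-68,289 \right)} = 3533 \cdot 35 - \left(-324 - 36 \sqrt{-4 - 68}\right) = 123655 - \left(-324 - 36 \sqrt{-72}\right) = 123655 - \left(-324 - 36 \cdot 6 i \sqrt{2}\right) = 123655 - \left(-324 - 216 i \sqrt{2}\right) = 123655 + \left(324 + 216 i \sqrt{2}\right) = 123979 + 216 i \sqrt{2}$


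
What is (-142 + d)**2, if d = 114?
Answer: 784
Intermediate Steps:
(-142 + d)**2 = (-142 + 114)**2 = (-28)**2 = 784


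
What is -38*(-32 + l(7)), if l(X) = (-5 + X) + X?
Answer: 874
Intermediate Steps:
l(X) = -5 + 2*X
-38*(-32 + l(7)) = -38*(-32 + (-5 + 2*7)) = -38*(-32 + (-5 + 14)) = -38*(-32 + 9) = -38*(-23) = 874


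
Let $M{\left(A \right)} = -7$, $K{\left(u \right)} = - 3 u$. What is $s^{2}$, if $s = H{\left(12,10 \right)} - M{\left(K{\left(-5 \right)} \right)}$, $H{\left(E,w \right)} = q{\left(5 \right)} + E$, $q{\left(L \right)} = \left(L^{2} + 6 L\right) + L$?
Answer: $6241$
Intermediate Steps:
$q{\left(L \right)} = L^{2} + 7 L$
$H{\left(E,w \right)} = 60 + E$ ($H{\left(E,w \right)} = 5 \left(7 + 5\right) + E = 5 \cdot 12 + E = 60 + E$)
$s = 79$ ($s = \left(60 + 12\right) - -7 = 72 + 7 = 79$)
$s^{2} = 79^{2} = 6241$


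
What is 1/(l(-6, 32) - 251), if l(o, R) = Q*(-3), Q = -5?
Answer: -1/236 ≈ -0.0042373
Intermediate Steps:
l(o, R) = 15 (l(o, R) = -5*(-3) = 15)
1/(l(-6, 32) - 251) = 1/(15 - 251) = 1/(-236) = -1/236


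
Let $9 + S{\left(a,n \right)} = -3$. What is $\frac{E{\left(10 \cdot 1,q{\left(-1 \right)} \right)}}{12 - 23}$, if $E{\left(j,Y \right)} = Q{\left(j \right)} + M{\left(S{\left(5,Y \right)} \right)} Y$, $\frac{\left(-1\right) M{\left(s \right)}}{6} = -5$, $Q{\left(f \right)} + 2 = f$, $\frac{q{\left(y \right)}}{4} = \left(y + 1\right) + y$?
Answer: $\frac{112}{11} \approx 10.182$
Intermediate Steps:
$q{\left(y \right)} = 4 + 8 y$ ($q{\left(y \right)} = 4 \left(\left(y + 1\right) + y\right) = 4 \left(\left(1 + y\right) + y\right) = 4 \left(1 + 2 y\right) = 4 + 8 y$)
$Q{\left(f \right)} = -2 + f$
$S{\left(a,n \right)} = -12$ ($S{\left(a,n \right)} = -9 - 3 = -12$)
$M{\left(s \right)} = 30$ ($M{\left(s \right)} = \left(-6\right) \left(-5\right) = 30$)
$E{\left(j,Y \right)} = -2 + j + 30 Y$ ($E{\left(j,Y \right)} = \left(-2 + j\right) + 30 Y = -2 + j + 30 Y$)
$\frac{E{\left(10 \cdot 1,q{\left(-1 \right)} \right)}}{12 - 23} = \frac{-2 + 10 \cdot 1 + 30 \left(4 + 8 \left(-1\right)\right)}{12 - 23} = \frac{-2 + 10 + 30 \left(4 - 8\right)}{-11} = - \frac{-2 + 10 + 30 \left(-4\right)}{11} = - \frac{-2 + 10 - 120}{11} = \left(- \frac{1}{11}\right) \left(-112\right) = \frac{112}{11}$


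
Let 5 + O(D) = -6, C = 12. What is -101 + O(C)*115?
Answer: -1366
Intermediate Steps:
O(D) = -11 (O(D) = -5 - 6 = -11)
-101 + O(C)*115 = -101 - 11*115 = -101 - 1265 = -1366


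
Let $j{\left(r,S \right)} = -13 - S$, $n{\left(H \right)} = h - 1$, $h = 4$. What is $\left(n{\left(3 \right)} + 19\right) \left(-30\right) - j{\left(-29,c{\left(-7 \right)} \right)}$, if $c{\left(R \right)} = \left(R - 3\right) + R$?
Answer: $-664$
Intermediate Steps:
$n{\left(H \right)} = 3$ ($n{\left(H \right)} = 4 - 1 = 3$)
$c{\left(R \right)} = -3 + 2 R$ ($c{\left(R \right)} = \left(-3 + R\right) + R = -3 + 2 R$)
$\left(n{\left(3 \right)} + 19\right) \left(-30\right) - j{\left(-29,c{\left(-7 \right)} \right)} = \left(3 + 19\right) \left(-30\right) - \left(-13 - \left(-3 + 2 \left(-7\right)\right)\right) = 22 \left(-30\right) - \left(-13 - \left(-3 - 14\right)\right) = -660 - \left(-13 - -17\right) = -660 - \left(-13 + 17\right) = -660 - 4 = -664$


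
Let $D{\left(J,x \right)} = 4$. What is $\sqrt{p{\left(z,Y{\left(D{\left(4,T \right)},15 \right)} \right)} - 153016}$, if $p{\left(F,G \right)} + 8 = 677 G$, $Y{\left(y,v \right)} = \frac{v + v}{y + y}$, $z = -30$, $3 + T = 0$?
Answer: $\frac{i \sqrt{601941}}{2} \approx 387.92 i$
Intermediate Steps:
$T = -3$ ($T = -3 + 0 = -3$)
$Y{\left(y,v \right)} = \frac{v}{y}$ ($Y{\left(y,v \right)} = \frac{2 v}{2 y} = 2 v \frac{1}{2 y} = \frac{v}{y}$)
$p{\left(F,G \right)} = -8 + 677 G$
$\sqrt{p{\left(z,Y{\left(D{\left(4,T \right)},15 \right)} \right)} - 153016} = \sqrt{\left(-8 + 677 \cdot \frac{15}{4}\right) - 153016} = \sqrt{\left(-8 + \frac{10155}{4}\right) - 153016} = \sqrt{\frac{10123}{4} - 153016} = \sqrt{- \frac{601941}{4}} = \frac{i \sqrt{601941}}{2}$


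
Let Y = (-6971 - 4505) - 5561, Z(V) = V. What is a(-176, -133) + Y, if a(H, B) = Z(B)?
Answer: -17170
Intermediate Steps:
a(H, B) = B
Y = -17037 (Y = -11476 - 5561 = -17037)
a(-176, -133) + Y = -133 - 17037 = -17170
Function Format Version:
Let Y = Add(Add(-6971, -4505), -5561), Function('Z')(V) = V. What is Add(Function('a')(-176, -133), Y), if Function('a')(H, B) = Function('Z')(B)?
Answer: -17170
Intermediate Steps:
Function('a')(H, B) = B
Y = -17037 (Y = Add(-11476, -5561) = -17037)
Add(Function('a')(-176, -133), Y) = Add(-133, -17037) = -17170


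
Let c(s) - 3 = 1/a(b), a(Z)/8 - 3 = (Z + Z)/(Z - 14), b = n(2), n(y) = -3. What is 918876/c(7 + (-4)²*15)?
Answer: 419007456/1385 ≈ 3.0253e+5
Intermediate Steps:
b = -3
a(Z) = 24 + 16*Z/(-14 + Z) (a(Z) = 24 + 8*((Z + Z)/(Z - 14)) = 24 + 8*((2*Z)/(-14 + Z)) = 24 + 8*(2*Z/(-14 + Z)) = 24 + 16*Z/(-14 + Z))
c(s) = 1385/456 (c(s) = 3 + 1/(8*(-42 + 5*(-3))/(-14 - 3)) = 3 + 1/(8*(-42 - 15)/(-17)) = 3 + 1/(8*(-1/17)*(-57)) = 3 + 1/(456/17) = 3 + 17/456 = 1385/456)
918876/c(7 + (-4)²*15) = 918876/(1385/456) = 918876*(456/1385) = 419007456/1385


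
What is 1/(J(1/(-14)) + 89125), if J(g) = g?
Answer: 14/1247749 ≈ 1.1220e-5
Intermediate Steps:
1/(J(1/(-14)) + 89125) = 1/(1/(-14) + 89125) = 1/(-1/14 + 89125) = 1/(1247749/14) = 14/1247749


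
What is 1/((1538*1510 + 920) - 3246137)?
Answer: -1/922837 ≈ -1.0836e-6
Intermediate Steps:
1/((1538*1510 + 920) - 3246137) = 1/((2322380 + 920) - 3246137) = 1/(2323300 - 3246137) = 1/(-922837) = -1/922837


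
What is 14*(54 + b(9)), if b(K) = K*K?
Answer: 1890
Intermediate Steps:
b(K) = K²
14*(54 + b(9)) = 14*(54 + 9²) = 14*(54 + 81) = 14*135 = 1890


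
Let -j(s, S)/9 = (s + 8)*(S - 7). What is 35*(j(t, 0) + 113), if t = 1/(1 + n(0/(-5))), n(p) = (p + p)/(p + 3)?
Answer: 23800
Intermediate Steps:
n(p) = 2*p/(3 + p) (n(p) = (2*p)/(3 + p) = 2*p/(3 + p))
t = 1 (t = 1/(1 + 2*(0/(-5))/(3 + 0/(-5))) = 1/(1 + 2*(0*(-⅕))/(3 + 0*(-⅕))) = 1/(1 + 2*0/(3 + 0)) = 1/(1 + 2*0/3) = 1/(1 + 2*0*(⅓)) = 1/(1 + 0) = 1/1 = 1)
j(s, S) = -9*(-7 + S)*(8 + s) (j(s, S) = -9*(s + 8)*(S - 7) = -9*(8 + s)*(-7 + S) = -9*(-7 + S)*(8 + s))
35*(j(t, 0) + 113) = 35*((504 - 72*0 + 63*1 - 9*0*1) + 113) = 35*((504 + 0 + 63 + 0) + 113) = 35*(567 + 113) = 35*680 = 23800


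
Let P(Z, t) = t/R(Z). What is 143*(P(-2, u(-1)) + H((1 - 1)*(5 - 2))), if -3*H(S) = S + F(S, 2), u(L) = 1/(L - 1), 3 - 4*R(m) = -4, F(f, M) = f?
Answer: -286/7 ≈ -40.857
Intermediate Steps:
R(m) = 7/4 (R(m) = ¾ - ¼*(-4) = ¾ + 1 = 7/4)
u(L) = 1/(-1 + L)
P(Z, t) = 4*t/7 (P(Z, t) = t/(7/4) = t*(4/7) = 4*t/7)
H(S) = -2*S/3 (H(S) = -(S + S)/3 = -2*S/3)
143*(P(-2, u(-1)) + H((1 - 1)*(5 - 2))) = 143*(4/(7*(-1 - 1)) - 2*(1 - 1)*(5 - 2)/3) = 143*((4/7)/(-2) - 0*3) = 143*((4/7)*(-½) - ⅔*0) = 143*(-2/7 + 0) = 143*(-2/7) = -286/7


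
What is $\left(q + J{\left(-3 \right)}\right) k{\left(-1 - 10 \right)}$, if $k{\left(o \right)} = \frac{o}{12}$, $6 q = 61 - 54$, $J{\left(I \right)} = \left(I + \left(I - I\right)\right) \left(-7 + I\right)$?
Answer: $- \frac{2057}{72} \approx -28.569$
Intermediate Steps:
$J{\left(I \right)} = I \left(-7 + I\right)$ ($J{\left(I \right)} = \left(I + 0\right) \left(-7 + I\right) = I \left(-7 + I\right)$)
$q = \frac{7}{6}$ ($q = \frac{61 - 54}{6} = \frac{1}{6} \cdot 7 = \frac{7}{6} \approx 1.1667$)
$k{\left(o \right)} = \frac{o}{12}$ ($k{\left(o \right)} = o \frac{1}{12} = \frac{o}{12}$)
$\left(q + J{\left(-3 \right)}\right) k{\left(-1 - 10 \right)} = \left(\frac{7}{6} - 3 \left(-7 - 3\right)\right) \frac{-1 - 10}{12} = \left(\frac{7}{6} - -30\right) \frac{-1 - 10}{12} = \left(\frac{7}{6} + 30\right) \frac{1}{12} \left(-11\right) = \frac{187}{6} \left(- \frac{11}{12}\right) = - \frac{2057}{72}$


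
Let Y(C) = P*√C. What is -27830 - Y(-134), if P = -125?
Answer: -27830 + 125*I*√134 ≈ -27830.0 + 1447.0*I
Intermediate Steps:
Y(C) = -125*√C
-27830 - Y(-134) = -27830 - (-125)*√(-134) = -27830 - (-125)*I*√134 = -27830 + 125*I*√134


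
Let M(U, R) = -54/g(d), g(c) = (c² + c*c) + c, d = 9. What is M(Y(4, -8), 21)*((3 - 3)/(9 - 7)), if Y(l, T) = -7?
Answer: 0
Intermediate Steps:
g(c) = c + 2*c² (g(c) = (c² + c²) + c = 2*c² + c = c + 2*c²)
M(U, R) = -6/19 (M(U, R) = -54*1/(9*(1 + 2*9)) = -54*1/(9*(1 + 18)) = -54/(9*19) = -54/171 = -54*1/171 = -6/19)
M(Y(4, -8), 21)*((3 - 3)/(9 - 7)) = -6*(3 - 3)/(19*(9 - 7)) = -0/2 = -6/19*0 = 0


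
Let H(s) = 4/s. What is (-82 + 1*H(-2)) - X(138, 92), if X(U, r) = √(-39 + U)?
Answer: -84 - 3*√11 ≈ -93.950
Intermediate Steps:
(-82 + 1*H(-2)) - X(138, 92) = (-82 + 1*(4/(-2))) - √(-39 + 138) = (-82 + 1*(4*(-½))) - √99 = (-82 + 1*(-2)) - 3*√11 = (-82 - 2) - 3*√11 = -84 - 3*√11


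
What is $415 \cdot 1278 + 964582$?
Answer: $1494952$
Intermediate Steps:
$415 \cdot 1278 + 964582 = 530370 + 964582 = 1494952$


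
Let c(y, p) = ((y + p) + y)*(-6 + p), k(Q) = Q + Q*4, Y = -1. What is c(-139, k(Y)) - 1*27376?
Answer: -24263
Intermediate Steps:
k(Q) = 5*Q (k(Q) = Q + 4*Q = 5*Q)
c(y, p) = (-6 + p)*(p + 2*y) (c(y, p) = ((p + y) + y)*(-6 + p) = (p + 2*y)*(-6 + p) = (-6 + p)*(p + 2*y))
c(-139, k(Y)) - 1*27376 = ((5*(-1))² - 12*(-139) - 30*(-1) + 2*(5*(-1))*(-139)) - 1*27376 = ((-5)² + 1668 - 6*(-5) + 2*(-5)*(-139)) - 27376 = (25 + 1668 + 30 + 1390) - 27376 = 3113 - 27376 = -24263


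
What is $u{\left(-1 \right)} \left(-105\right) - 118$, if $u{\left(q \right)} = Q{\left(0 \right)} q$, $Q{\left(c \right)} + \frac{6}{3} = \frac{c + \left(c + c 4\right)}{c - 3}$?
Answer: $-328$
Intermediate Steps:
$Q{\left(c \right)} = -2 + \frac{6 c}{-3 + c}$ ($Q{\left(c \right)} = -2 + \frac{c + \left(c + c 4\right)}{c - 3} = -2 + \frac{c + \left(c + 4 c\right)}{-3 + c} = -2 + \frac{c + 5 c}{-3 + c} = -2 + \frac{6 c}{-3 + c}$)
$u{\left(q \right)} = - 2 q$ ($u{\left(q \right)} = \frac{2 \left(3 + 2 \cdot 0\right)}{-3 + 0} q = \frac{2 \left(3 + 0\right)}{-3} q = 2 \left(- \frac{1}{3}\right) 3 q = - 2 q$)
$u{\left(-1 \right)} \left(-105\right) - 118 = \left(-2\right) \left(-1\right) \left(-105\right) - 118 = 2 \left(-105\right) - 118 = -210 - 118 = -328$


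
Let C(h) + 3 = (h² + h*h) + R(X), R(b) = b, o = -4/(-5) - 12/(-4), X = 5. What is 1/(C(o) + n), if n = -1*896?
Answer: -25/21628 ≈ -0.0011559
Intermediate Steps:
n = -896
o = 19/5 (o = -4*(-⅕) - 12*(-¼) = ⅘ + 3 = 19/5 ≈ 3.8000)
C(h) = 2 + 2*h² (C(h) = -3 + ((h² + h*h) + 5) = -3 + ((h² + h²) + 5) = -3 + (2*h² + 5) = -3 + (5 + 2*h²) = 2 + 2*h²)
1/(C(o) + n) = 1/((2 + 2*(19/5)²) - 896) = 1/((2 + 2*(361/25)) - 896) = 1/((2 + 722/25) - 896) = 1/(772/25 - 896) = 1/(-21628/25) = -25/21628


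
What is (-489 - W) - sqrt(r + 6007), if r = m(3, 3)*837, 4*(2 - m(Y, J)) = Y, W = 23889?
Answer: -24378 - sqrt(28213)/2 ≈ -24462.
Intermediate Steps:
m(Y, J) = 2 - Y/4
r = 4185/4 (r = (2 - 1/4*3)*837 = (2 - 3/4)*837 = (5/4)*837 = 4185/4 ≈ 1046.3)
(-489 - W) - sqrt(r + 6007) = (-489 - 1*23889) - sqrt(4185/4 + 6007) = (-489 - 23889) - sqrt(28213/4) = -24378 - sqrt(28213)/2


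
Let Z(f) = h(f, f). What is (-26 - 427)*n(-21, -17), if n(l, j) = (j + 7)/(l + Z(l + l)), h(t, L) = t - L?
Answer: -1510/7 ≈ -215.71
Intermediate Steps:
Z(f) = 0 (Z(f) = f - f = 0)
n(l, j) = (7 + j)/l (n(l, j) = (j + 7)/(l + 0) = (7 + j)/l)
(-26 - 427)*n(-21, -17) = (-26 - 427)*((7 - 17)/(-21)) = -(-151)*(-10)/7 = -453*10/21 = -1510/7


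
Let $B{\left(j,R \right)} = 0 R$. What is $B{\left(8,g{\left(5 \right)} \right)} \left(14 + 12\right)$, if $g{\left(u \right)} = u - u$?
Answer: $0$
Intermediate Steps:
$g{\left(u \right)} = 0$
$B{\left(j,R \right)} = 0$
$B{\left(8,g{\left(5 \right)} \right)} \left(14 + 12\right) = 0 \left(14 + 12\right) = 0 \cdot 26 = 0$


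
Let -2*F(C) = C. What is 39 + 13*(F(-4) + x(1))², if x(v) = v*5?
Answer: 676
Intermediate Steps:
F(C) = -C/2
x(v) = 5*v
39 + 13*(F(-4) + x(1))² = 39 + 13*(-½*(-4) + 5*1)² = 39 + 13*(2 + 5)² = 39 + 13*7² = 39 + 13*49 = 39 + 637 = 676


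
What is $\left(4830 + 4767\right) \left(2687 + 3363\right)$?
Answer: $58061850$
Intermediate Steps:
$\left(4830 + 4767\right) \left(2687 + 3363\right) = 9597 \cdot 6050 = 58061850$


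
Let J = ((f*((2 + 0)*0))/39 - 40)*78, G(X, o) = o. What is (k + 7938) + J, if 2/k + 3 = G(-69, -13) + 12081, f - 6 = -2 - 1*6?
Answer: 58129172/12065 ≈ 4818.0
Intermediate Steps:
f = -2 (f = 6 + (-2 - 1*6) = 6 + (-2 - 6) = 6 - 8 = -2)
J = -3120 (J = (-2*(2 + 0)*0/39 - 40)*78 = (-4*0*(1/39) - 40)*78 = (-2*0*(1/39) - 40)*78 = (0*(1/39) - 40)*78 = (0 - 40)*78 = -40*78 = -3120)
k = 2/12065 (k = 2/(-3 + (-13 + 12081)) = 2/(-3 + 12068) = 2/12065 ≈ 0.00016577)
(k + 7938) + J = (2/12065 + 7938) - 3120 = 95771972/12065 - 3120 = 58129172/12065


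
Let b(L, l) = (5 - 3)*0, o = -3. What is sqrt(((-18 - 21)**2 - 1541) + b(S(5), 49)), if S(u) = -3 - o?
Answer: 2*I*sqrt(5) ≈ 4.4721*I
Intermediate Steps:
S(u) = 0 (S(u) = -3 - 1*(-3) = -3 + 3 = 0)
b(L, l) = 0 (b(L, l) = 2*0 = 0)
sqrt(((-18 - 21)**2 - 1541) + b(S(5), 49)) = sqrt(((-18 - 21)**2 - 1541) + 0) = sqrt(((-39)**2 - 1541) + 0) = sqrt((1521 - 1541) + 0) = sqrt(-20 + 0) = sqrt(-20) = 2*I*sqrt(5)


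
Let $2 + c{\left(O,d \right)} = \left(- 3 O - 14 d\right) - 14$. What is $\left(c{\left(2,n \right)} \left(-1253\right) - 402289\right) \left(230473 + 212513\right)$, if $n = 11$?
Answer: $-80517578346$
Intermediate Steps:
$c{\left(O,d \right)} = -16 - 14 d - 3 O$ ($c{\left(O,d \right)} = -2 - \left(14 + 3 O + 14 d\right) = -16 - 14 d - 3 O$)
$\left(c{\left(2,n \right)} \left(-1253\right) - 402289\right) \left(230473 + 212513\right) = \left(\left(-16 - 154 - 6\right) \left(-1253\right) - 402289\right) \left(230473 + 212513\right) = \left(\left(-16 - 154 - 6\right) \left(-1253\right) - 402289\right) 442986 = \left(\left(-176\right) \left(-1253\right) - 402289\right) 442986 = \left(220528 - 402289\right) 442986 = \left(-181761\right) 442986 = -80517578346$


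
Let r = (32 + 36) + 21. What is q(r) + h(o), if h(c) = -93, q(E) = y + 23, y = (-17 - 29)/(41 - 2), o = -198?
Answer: -2776/39 ≈ -71.179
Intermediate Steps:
r = 89 (r = 68 + 21 = 89)
y = -46/39 ≈ -1.1795
q(E) = 851/39 (q(E) = -46/39 + 23 = 851/39)
q(r) + h(o) = 851/39 - 93 = -2776/39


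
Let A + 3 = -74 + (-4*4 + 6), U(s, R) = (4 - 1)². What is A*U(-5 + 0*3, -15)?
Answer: -783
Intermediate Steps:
U(s, R) = 9 (U(s, R) = 3² = 9)
A = -87 (A = -3 + (-74 + (-4*4 + 6)) = -3 + (-74 + (-16 + 6)) = -3 + (-74 - 10) = -3 - 84 = -87)
A*U(-5 + 0*3, -15) = -87*9 = -783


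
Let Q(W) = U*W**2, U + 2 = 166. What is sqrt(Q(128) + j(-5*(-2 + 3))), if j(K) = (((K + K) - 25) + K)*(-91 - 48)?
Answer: 2*sqrt(673134) ≈ 1640.9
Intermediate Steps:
U = 164 (U = -2 + 166 = 164)
j(K) = 3475 - 417*K (j(K) = ((2*K - 25) + K)*(-139) = ((-25 + 2*K) + K)*(-139) = (-25 + 3*K)*(-139) = 3475 - 417*K)
Q(W) = 164*W**2
sqrt(Q(128) + j(-5*(-2 + 3))) = sqrt(164*128**2 + (3475 - (-2085)*(-2 + 3))) = sqrt(164*16384 + (3475 - (-2085))) = sqrt(2686976 + (3475 - 417*(-5))) = sqrt(2686976 + (3475 + 2085)) = sqrt(2686976 + 5560) = sqrt(2692536) = 2*sqrt(673134)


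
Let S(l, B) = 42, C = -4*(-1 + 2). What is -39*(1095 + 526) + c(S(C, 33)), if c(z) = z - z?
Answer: -63219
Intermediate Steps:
C = -4 (C = -4*1 = -4)
c(z) = 0
-39*(1095 + 526) + c(S(C, 33)) = -39*(1095 + 526) + 0 = -39*1621 + 0 = -63219 + 0 = -63219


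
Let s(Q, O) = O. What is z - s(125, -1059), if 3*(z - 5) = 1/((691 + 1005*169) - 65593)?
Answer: 334978057/314829 ≈ 1064.0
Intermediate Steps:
z = 1574146/314829 (z = 5 + 1/(3*((691 + 1005*169) - 65593)) = 5 + 1/(3*((691 + 169845) - 65593)) = 5 + 1/(3*(170536 - 65593)) = 5 + (⅓)/104943 = 5 + (⅓)*(1/104943) = 5 + 1/314829 = 1574146/314829 ≈ 5.0000)
z - s(125, -1059) = 1574146/314829 - 1*(-1059) = 1574146/314829 + 1059 = 334978057/314829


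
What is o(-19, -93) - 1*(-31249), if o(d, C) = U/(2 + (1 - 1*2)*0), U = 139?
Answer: 62637/2 ≈ 31319.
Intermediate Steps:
o(d, C) = 139/2 (o(d, C) = 139/(2 + (1 - 1*2)*0) = 139/(2 + (1 - 2)*0) = 139/(2 - 1*0) = 139/(2 + 0) = 139/2)
o(-19, -93) - 1*(-31249) = 139/2 - 1*(-31249) = 139/2 + 31249 = 62637/2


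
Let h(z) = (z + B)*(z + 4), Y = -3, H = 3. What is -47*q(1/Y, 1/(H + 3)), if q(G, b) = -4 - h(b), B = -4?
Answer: -20257/36 ≈ -562.69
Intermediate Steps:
h(z) = (-4 + z)*(4 + z) (h(z) = (z - 4)*(z + 4) = (-4 + z)*(4 + z))
q(G, b) = 12 - b² (q(G, b) = -4 - (-16 + b²) = -4 + (16 - b²) = 12 - b²)
-47*q(1/Y, 1/(H + 3)) = -47*(12 - (1/(3 + 3))²) = -47*(12 - (1/6)²) = -47*(12 - (⅙)²) = -47*(12 - 1*1/36) = -47*(12 - 1/36) = -47*431/36 = -20257/36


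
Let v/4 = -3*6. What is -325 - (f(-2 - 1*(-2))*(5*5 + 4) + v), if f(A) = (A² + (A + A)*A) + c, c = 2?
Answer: -311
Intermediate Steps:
v = -72 (v = 4*(-3*6) = 4*(-18) = -72)
f(A) = 2 + 3*A² (f(A) = (A² + (A + A)*A) + 2 = (A² + (2*A)*A) + 2 = (A² + 2*A²) + 2 = 3*A² + 2 = 2 + 3*A²)
-325 - (f(-2 - 1*(-2))*(5*5 + 4) + v) = -325 - ((2 + 3*(-2 - 1*(-2))²)*(5*5 + 4) - 72) = -325 - ((2 + 3*(-2 + 2)²)*(25 + 4) - 72) = -325 - ((2 + 3*0²)*29 - 72) = -325 - ((2 + 3*0)*29 - 72) = -325 - ((2 + 0)*29 - 72) = -325 - (2*29 - 72) = -325 - (58 - 72) = -325 - 1*(-14) = -325 + 14 = -311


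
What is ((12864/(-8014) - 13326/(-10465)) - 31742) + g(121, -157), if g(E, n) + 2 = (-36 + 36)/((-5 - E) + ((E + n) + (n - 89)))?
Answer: -1331143160318/41933255 ≈ -31744.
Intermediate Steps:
g(E, n) = -2 (g(E, n) = -2 + (-36 + 36)/((-5 - E) + ((E + n) + (n - 89))) = -2 + 0/((-5 - E) + ((E + n) + (-89 + n))) = -2 + 0/((-5 - E) + (-89 + E + 2*n)) = -2 + 0/(-94 + 2*n) = -2 + 0 = -2)
((12864/(-8014) - 13326/(-10465)) - 31742) + g(121, -157) = ((12864/(-8014) - 13326/(-10465)) - 31742) - 2 = ((12864*(-1/8014) - 13326*(-1/10465)) - 31742) - 2 = ((-6432/4007 + 13326/10465) - 31742) - 2 = (-13913598/41933255 - 31742) - 2 = -1331059293808/41933255 - 2 = -1331143160318/41933255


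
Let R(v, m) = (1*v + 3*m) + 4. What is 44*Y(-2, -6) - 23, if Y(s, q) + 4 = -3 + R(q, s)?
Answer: -683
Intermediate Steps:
R(v, m) = 4 + v + 3*m (R(v, m) = (v + 3*m) + 4 = 4 + v + 3*m)
Y(s, q) = -3 + q + 3*s (Y(s, q) = -4 + (-3 + (4 + q + 3*s)) = -4 + (1 + q + 3*s) = -3 + q + 3*s)
44*Y(-2, -6) - 23 = 44*(-3 - 6 + 3*(-2)) - 23 = 44*(-3 - 6 - 6) - 23 = 44*(-15) - 23 = -660 - 23 = -683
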